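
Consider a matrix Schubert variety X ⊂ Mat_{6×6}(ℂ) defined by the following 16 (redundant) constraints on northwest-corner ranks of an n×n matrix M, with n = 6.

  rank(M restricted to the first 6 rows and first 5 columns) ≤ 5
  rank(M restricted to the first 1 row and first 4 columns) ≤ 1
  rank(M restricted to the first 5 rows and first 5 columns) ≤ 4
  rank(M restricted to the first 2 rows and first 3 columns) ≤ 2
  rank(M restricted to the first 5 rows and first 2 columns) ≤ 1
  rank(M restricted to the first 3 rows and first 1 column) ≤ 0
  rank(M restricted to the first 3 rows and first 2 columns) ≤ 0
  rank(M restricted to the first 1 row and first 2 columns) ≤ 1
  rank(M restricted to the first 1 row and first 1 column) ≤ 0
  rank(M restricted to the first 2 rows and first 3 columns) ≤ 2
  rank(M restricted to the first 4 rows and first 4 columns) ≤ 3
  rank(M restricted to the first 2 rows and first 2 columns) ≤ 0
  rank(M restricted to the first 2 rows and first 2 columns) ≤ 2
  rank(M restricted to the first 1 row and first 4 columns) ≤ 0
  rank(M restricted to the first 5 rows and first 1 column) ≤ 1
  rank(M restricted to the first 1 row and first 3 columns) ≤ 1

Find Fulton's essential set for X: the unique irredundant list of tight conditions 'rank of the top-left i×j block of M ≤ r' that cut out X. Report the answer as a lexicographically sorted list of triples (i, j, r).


Propagating the 16 rank bounds to every northwest block:

  i=1: 0, 0, 0, 0, 1, 1
  i=2: 0, 0, 1, 1, 2, 2
  i=3: 0, 0, 1, 2, 3, 3
  i=4: 1, 1, 2, 3, 4, 4
  i=5: 1, 1, 2, 3, 4, 5
  i=6: 1, 2, 3, 4, 5, 6

so w = (5, 3, 4, 1, 6, 2).

Rothe diagram D(w) (9 cells), 3 SE-corners (essential conditions):

[(1, 4, 0), (3, 2, 0), (5, 2, 1)]


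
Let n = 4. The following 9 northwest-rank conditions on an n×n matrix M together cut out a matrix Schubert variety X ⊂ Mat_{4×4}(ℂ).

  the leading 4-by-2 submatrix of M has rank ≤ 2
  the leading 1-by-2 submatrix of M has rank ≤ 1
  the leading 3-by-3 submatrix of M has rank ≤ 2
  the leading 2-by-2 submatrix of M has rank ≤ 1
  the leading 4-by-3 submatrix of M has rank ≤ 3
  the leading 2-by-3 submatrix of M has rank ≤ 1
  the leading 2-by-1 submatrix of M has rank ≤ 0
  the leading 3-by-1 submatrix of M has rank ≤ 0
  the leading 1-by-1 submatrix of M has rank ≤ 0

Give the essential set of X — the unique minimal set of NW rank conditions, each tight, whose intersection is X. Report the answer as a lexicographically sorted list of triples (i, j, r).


Rank table r_w(4×4) implied by the 9 constraints:

  R[1]: 0 | 1 | 1 | 1
  R[2]: 0 | 1 | 1 | 2
  R[3]: 0 | 1 | 2 | 3
  R[4]: 1 | 2 | 3 | 4

second differences of R give the permutation w = (2, 4, 3, 1).

Fulton essential set (2 of the 4 Rothe cells):

[(2, 3, 1), (3, 1, 0)]


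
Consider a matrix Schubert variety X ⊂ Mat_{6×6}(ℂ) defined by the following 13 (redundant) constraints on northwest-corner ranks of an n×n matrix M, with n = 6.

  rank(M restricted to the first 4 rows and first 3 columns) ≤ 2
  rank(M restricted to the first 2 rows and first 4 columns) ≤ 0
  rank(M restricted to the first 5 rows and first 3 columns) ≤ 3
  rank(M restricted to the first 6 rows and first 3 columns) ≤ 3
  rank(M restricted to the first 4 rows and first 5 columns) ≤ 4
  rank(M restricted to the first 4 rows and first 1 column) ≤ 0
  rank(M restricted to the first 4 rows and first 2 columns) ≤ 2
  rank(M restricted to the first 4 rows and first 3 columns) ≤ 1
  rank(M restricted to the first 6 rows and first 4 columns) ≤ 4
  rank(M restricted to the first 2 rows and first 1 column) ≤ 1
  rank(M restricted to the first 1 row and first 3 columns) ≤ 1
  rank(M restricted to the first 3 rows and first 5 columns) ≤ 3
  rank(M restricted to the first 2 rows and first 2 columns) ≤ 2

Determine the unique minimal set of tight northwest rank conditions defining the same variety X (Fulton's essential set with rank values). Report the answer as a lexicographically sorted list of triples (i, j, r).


Recovering R(i,j) via the rank-extension bound from the 13 conditions:

  R[1]: 0 0 0 0 1 1
  R[2]: 0 0 0 0 1 2
  R[3]: 0 1 1 1 2 3
  R[4]: 0 1 1 2 3 4
  R[5]: 1 2 2 3 4 5
  R[6]: 1 2 3 4 5 6

hence w(1..6) = (5, 6, 2, 4, 1, 3).

|D(w)|=11, |Ess(w)|=3:

[(2, 4, 0), (4, 1, 0), (4, 3, 1)]


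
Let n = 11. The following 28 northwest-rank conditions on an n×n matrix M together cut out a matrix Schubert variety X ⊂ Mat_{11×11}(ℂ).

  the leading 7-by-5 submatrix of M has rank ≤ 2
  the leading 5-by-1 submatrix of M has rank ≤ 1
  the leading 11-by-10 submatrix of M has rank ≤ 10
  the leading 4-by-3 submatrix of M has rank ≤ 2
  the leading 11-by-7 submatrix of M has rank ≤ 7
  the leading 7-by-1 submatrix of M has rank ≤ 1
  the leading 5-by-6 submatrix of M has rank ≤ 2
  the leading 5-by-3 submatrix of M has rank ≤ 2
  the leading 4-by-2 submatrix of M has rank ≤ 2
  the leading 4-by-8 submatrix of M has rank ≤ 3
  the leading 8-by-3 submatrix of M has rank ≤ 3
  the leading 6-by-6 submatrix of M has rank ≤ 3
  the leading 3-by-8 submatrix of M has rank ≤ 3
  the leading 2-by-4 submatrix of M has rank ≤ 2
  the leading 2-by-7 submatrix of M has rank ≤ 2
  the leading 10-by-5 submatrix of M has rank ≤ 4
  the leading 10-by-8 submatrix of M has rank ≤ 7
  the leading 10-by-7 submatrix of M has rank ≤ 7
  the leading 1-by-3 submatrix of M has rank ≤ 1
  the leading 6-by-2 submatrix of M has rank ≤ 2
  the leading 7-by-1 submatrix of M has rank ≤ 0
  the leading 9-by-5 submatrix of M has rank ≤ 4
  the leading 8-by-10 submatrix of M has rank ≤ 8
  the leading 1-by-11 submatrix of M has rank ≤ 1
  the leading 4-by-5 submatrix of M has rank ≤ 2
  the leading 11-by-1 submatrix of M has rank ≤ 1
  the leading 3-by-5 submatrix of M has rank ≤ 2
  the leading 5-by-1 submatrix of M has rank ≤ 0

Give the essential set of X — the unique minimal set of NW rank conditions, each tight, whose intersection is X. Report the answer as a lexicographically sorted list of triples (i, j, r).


Computing R[i][j] = min implied NW-rank bound (n=11, 28 conditions):

  i=1: 0 | 1 | 1 | 1 | 1 | 1 | 1 | 1 | 1 | 1 | 1
  i=2: 0 | 1 | 2 | 2 | 2 | 2 | 2 | 2 | 2 | 2 | 2
  i=3: 0 | 1 | 2 | 2 | 2 | 2 | 3 | 3 | 3 | 3 | 3
  i=4: 0 | 1 | 2 | 2 | 2 | 2 | 3 | 3 | 4 | 4 | 4
  i=5: 0 | 1 | 2 | 2 | 2 | 2 | 3 | 4 | 5 | 5 | 5
  i=6: 0 | 1 | 2 | 2 | 2 | 3 | 4 | 5 | 6 | 6 | 6
  i=7: 0 | 1 | 2 | 2 | 2 | 3 | 4 | 5 | 6 | 7 | 7
  i=8: 1 | 2 | 3 | 3 | 3 | 4 | 5 | 6 | 7 | 8 | 8
  i=9: 1 | 2 | 3 | 4 | 4 | 5 | 6 | 7 | 8 | 9 | 9
  i=10: 1 | 2 | 3 | 4 | 4 | 5 | 6 | 7 | 8 | 9 | 10
  i=11: 1 | 2 | 3 | 4 | 5 | 6 | 7 | 8 | 9 | 10 | 11

reading off 1-entries of Δ²R: w = (2, 3, 7, 9, 8, 6, 10, 1, 4, 11, 5).

Rothe diagram D(w) (22 cells), 5 SE-corners (essential conditions):

[(4, 8, 3), (5, 6, 2), (7, 1, 0), (7, 5, 2), (10, 5, 4)]


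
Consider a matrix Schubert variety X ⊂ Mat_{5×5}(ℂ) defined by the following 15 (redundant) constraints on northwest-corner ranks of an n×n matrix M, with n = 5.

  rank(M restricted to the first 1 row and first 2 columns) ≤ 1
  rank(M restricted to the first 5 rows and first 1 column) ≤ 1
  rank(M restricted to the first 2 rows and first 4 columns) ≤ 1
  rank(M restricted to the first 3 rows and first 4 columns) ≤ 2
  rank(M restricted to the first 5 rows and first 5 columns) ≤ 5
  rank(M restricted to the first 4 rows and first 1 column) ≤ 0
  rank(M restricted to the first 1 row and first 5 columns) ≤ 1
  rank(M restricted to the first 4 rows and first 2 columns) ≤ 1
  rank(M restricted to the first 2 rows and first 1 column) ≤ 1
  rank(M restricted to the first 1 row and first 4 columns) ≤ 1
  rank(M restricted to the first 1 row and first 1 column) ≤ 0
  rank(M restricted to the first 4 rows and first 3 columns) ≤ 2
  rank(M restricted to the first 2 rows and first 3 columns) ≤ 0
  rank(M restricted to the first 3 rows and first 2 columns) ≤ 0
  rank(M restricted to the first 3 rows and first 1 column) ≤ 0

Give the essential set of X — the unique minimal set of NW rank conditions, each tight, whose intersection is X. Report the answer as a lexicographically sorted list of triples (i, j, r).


Computing R[i][j] = min implied NW-rank bound (n=5, 15 conditions):

  row 1: 0, 0, 0, 1, 1
  row 2: 0, 0, 0, 1, 2
  row 3: 0, 0, 1, 2, 3
  row 4: 0, 1, 2, 3, 4
  row 5: 1, 2, 3, 4, 5

the unique w with this rank table is (4, 5, 3, 2, 1).

Fulton essential set (3 of the 9 Rothe cells):

[(2, 3, 0), (3, 2, 0), (4, 1, 0)]


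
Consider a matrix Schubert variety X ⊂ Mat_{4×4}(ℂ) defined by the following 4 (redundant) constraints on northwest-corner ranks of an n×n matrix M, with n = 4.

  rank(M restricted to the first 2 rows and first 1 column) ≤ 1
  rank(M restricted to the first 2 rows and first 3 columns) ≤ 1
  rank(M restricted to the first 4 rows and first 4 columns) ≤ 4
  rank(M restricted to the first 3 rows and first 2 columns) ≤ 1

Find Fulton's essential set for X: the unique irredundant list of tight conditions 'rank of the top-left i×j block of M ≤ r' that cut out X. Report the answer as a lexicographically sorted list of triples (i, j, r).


Recovering R(i,j) via the rank-extension bound from the 4 conditions:

  row 1: 1 | 1 | 1 | 1
  row 2: 1 | 1 | 1 | 2
  row 3: 1 | 1 | 2 | 3
  row 4: 1 | 2 | 3 | 4

so w = (1, 4, 3, 2).

ℓ(w)=3; the 2 essential cells (i,j,r):

[(2, 3, 1), (3, 2, 1)]


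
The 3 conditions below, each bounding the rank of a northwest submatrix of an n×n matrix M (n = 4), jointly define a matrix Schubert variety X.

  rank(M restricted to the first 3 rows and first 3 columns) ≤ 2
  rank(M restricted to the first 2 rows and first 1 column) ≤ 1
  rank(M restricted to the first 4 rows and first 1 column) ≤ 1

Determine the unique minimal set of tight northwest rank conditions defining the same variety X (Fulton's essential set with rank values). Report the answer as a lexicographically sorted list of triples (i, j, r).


Propagating the 3 rank bounds to every northwest block:

  R[1]: 1 1 1 1
  R[2]: 1 2 2 2
  R[3]: 1 2 2 3
  R[4]: 1 2 3 4

giving w = (1, 2, 4, 3) via Δ²R.

Fulton essential set (the sole Rothe cell):

[(3, 3, 2)]


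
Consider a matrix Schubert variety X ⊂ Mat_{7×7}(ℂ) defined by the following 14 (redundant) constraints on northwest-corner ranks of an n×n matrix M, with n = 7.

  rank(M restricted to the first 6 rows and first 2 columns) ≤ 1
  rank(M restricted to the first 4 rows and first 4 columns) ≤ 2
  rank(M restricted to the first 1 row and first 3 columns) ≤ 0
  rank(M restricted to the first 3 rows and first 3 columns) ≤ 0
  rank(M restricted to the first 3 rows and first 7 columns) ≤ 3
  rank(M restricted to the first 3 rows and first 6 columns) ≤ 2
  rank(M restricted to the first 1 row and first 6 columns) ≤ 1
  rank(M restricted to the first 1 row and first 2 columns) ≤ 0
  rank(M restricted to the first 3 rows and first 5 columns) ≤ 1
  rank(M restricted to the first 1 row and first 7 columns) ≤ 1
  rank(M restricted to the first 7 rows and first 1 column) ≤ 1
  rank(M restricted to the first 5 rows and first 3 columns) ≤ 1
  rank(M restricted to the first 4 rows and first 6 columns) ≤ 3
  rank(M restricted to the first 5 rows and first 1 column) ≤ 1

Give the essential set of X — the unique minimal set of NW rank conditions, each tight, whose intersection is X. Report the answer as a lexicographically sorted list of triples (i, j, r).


Recovering R(i,j) via the rank-extension bound from the 14 conditions:

  row 1: 0, 0, 0, 1, 1, 1, 1
  row 2: 0, 0, 0, 1, 1, 2, 2
  row 3: 0, 0, 0, 1, 1, 2, 3
  row 4: 1, 1, 1, 2, 2, 3, 4
  row 5: 1, 1, 1, 2, 3, 4, 5
  row 6: 1, 1, 2, 3, 4, 5, 6
  row 7: 1, 2, 3, 4, 5, 6, 7

second differences of R give the permutation w = (4, 6, 7, 1, 5, 3, 2).

Rothe diagram D(w) (14 cells), 4 SE-corners (essential conditions):

[(3, 3, 0), (3, 5, 1), (5, 3, 1), (6, 2, 1)]


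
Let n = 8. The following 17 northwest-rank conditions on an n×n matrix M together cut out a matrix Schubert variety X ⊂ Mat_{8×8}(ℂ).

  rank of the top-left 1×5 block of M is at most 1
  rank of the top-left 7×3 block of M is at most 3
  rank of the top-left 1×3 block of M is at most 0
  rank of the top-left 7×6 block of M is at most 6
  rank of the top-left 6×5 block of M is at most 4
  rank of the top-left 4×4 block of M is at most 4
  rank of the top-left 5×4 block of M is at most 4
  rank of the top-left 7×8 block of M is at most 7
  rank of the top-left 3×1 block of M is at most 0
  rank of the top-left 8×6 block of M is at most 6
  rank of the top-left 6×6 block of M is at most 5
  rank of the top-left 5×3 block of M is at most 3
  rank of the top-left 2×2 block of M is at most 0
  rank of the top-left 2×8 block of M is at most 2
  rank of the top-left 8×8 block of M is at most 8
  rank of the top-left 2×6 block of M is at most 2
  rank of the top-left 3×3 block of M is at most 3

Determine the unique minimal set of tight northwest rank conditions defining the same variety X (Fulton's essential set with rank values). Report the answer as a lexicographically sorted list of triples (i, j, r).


Recovering R(i,j) via the rank-extension bound from the 17 conditions:

  row 1: 0 | 0 | 0 | 1 | 1 | 1 | 1 | 1
  row 2: 0 | 0 | 1 | 2 | 2 | 2 | 2 | 2
  row 3: 0 | 1 | 2 | 3 | 3 | 3 | 3 | 3
  row 4: 1 | 2 | 3 | 4 | 4 | 4 | 4 | 4
  row 5: 1 | 2 | 3 | 4 | 4 | 5 | 5 | 5
  row 6: 1 | 2 | 3 | 4 | 4 | 5 | 6 | 6
  row 7: 1 | 2 | 3 | 4 | 5 | 6 | 7 | 7
  row 8: 1 | 2 | 3 | 4 | 5 | 6 | 7 | 8

second differences of R give the permutation w = (4, 3, 2, 1, 6, 7, 5, 8).

Rothe diagram D(w) (8 cells), 4 SE-corners (essential conditions):

[(1, 3, 0), (2, 2, 0), (3, 1, 0), (6, 5, 4)]


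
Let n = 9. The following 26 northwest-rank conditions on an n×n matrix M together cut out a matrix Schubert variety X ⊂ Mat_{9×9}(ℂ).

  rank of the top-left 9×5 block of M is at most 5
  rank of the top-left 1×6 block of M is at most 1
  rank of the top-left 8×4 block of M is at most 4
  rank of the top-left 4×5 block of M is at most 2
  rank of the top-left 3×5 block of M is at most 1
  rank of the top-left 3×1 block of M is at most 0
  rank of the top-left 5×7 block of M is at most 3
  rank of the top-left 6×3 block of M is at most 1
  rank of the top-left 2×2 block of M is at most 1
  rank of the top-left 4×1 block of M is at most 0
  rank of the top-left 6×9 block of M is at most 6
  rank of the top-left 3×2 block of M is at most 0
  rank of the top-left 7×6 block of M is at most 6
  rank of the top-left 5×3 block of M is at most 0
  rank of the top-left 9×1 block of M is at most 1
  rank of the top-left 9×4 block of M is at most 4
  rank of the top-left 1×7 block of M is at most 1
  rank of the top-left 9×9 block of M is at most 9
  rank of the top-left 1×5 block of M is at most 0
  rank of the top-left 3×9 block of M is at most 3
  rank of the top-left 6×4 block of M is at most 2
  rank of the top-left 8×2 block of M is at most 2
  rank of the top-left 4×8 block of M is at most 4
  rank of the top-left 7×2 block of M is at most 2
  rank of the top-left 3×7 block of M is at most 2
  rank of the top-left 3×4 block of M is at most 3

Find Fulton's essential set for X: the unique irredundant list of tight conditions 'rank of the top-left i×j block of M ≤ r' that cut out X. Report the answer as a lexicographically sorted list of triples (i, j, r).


Propagating the 26 rank bounds to every northwest block:

  i=1: 0 | 0 | 0 | 0 | 0 | 1 | 1 | 1 | 1
  i=2: 0 | 0 | 0 | 1 | 1 | 2 | 2 | 2 | 2
  i=3: 0 | 0 | 0 | 1 | 1 | 2 | 2 | 3 | 3
  i=4: 0 | 0 | 0 | 1 | 2 | 3 | 3 | 4 | 4
  i=5: 0 | 0 | 0 | 1 | 2 | 3 | 3 | 4 | 5
  i=6: 1 | 1 | 1 | 2 | 3 | 4 | 4 | 5 | 6
  i=7: 1 | 2 | 2 | 3 | 4 | 5 | 5 | 6 | 7
  i=8: 1 | 2 | 3 | 4 | 5 | 6 | 6 | 7 | 8
  i=9: 1 | 2 | 3 | 4 | 5 | 6 | 7 | 8 | 9

so w = (6, 4, 8, 5, 9, 1, 2, 3, 7).

|D(w)|=20, |Ess(w)|=5:

[(1, 5, 0), (3, 5, 1), (3, 7, 2), (5, 3, 0), (5, 7, 3)]


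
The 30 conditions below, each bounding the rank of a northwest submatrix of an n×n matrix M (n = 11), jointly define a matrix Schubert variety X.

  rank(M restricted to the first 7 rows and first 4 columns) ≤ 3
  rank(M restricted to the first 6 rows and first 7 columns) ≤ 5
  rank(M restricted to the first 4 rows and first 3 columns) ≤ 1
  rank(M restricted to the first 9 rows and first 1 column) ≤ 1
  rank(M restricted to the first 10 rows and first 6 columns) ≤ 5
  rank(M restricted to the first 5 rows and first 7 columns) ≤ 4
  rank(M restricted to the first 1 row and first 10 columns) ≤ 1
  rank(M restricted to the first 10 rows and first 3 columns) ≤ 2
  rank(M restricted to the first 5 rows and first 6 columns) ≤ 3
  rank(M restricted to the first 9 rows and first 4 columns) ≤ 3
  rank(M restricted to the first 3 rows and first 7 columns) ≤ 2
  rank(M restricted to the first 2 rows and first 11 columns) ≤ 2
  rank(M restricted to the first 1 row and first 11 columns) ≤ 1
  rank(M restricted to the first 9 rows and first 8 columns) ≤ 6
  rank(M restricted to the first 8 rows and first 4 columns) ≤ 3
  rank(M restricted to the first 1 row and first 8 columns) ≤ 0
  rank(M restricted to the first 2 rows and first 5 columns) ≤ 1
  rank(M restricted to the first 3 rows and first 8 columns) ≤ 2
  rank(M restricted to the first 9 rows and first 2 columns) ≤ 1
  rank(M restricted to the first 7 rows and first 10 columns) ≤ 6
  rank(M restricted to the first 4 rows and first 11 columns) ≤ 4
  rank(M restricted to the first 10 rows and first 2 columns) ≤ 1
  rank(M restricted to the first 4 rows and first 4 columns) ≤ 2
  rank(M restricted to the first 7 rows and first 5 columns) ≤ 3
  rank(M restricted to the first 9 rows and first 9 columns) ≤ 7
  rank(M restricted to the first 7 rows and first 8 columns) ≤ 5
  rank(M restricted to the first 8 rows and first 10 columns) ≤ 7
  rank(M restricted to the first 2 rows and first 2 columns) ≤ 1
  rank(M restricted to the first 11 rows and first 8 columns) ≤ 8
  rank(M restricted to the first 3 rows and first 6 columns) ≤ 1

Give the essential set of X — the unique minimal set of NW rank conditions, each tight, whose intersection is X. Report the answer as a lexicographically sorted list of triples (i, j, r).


Reconstructing r_w from the 30 given conditions:

  0 | 0 | 0 | 0 | 0 | 0 | 0 | 0 | 1 | 1 | 1
  1 | 1 | 1 | 1 | 1 | 1 | 1 | 1 | 2 | 2 | 2
  1 | 1 | 1 | 1 | 1 | 1 | 2 | 2 | 3 | 3 | 3
  1 | 1 | 1 | 2 | 2 | 2 | 3 | 3 | 4 | 4 | 4
  1 | 1 | 2 | 3 | 3 | 3 | 4 | 4 | 5 | 5 | 5
  1 | 1 | 2 | 3 | 3 | 4 | 5 | 5 | 6 | 6 | 6
  1 | 1 | 2 | 3 | 3 | 4 | 5 | 5 | 6 | 6 | 7
  1 | 1 | 2 | 3 | 4 | 5 | 6 | 6 | 7 | 7 | 8
  1 | 1 | 2 | 3 | 4 | 5 | 6 | 6 | 7 | 8 | 9
  1 | 1 | 2 | 3 | 4 | 5 | 6 | 7 | 8 | 9 | 10
  1 | 2 | 3 | 4 | 5 | 6 | 7 | 8 | 9 | 10 | 11

the unique w with this rank table is (9, 1, 7, 4, 3, 6, 11, 5, 10, 8, 2).

D(w) has 26 cells with 8 SE-corners; essential set:

[(1, 8, 0), (3, 6, 1), (4, 3, 1), (7, 5, 3), (7, 8, 5), (7, 10, 6), (9, 8, 6), (10, 2, 1)]


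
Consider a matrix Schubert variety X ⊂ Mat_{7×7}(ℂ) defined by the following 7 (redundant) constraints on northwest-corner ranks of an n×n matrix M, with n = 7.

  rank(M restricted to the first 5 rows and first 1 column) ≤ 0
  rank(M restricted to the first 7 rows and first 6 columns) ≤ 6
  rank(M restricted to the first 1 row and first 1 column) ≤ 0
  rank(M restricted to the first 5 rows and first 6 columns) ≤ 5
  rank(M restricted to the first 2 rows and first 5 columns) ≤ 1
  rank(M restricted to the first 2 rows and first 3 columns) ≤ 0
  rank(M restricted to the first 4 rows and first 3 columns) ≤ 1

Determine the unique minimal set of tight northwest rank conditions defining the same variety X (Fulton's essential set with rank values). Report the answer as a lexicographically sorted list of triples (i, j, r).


Recovering R(i,j) via the rank-extension bound from the 7 conditions:

  0  0  0  1  1  1  1
  0  0  0  1  1  2  2
  0  1  1  2  2  3  3
  0  1  1  2  3  4  4
  0  1  2  3  4  5  5
  1  2  3  4  5  6  6
  1  2  3  4  5  6  7

second differences of R give the permutation w = (4, 6, 2, 5, 3, 1, 7).

D(w) has 11 cells with 4 SE-corners; essential set:

[(2, 3, 0), (2, 5, 1), (4, 3, 1), (5, 1, 0)]


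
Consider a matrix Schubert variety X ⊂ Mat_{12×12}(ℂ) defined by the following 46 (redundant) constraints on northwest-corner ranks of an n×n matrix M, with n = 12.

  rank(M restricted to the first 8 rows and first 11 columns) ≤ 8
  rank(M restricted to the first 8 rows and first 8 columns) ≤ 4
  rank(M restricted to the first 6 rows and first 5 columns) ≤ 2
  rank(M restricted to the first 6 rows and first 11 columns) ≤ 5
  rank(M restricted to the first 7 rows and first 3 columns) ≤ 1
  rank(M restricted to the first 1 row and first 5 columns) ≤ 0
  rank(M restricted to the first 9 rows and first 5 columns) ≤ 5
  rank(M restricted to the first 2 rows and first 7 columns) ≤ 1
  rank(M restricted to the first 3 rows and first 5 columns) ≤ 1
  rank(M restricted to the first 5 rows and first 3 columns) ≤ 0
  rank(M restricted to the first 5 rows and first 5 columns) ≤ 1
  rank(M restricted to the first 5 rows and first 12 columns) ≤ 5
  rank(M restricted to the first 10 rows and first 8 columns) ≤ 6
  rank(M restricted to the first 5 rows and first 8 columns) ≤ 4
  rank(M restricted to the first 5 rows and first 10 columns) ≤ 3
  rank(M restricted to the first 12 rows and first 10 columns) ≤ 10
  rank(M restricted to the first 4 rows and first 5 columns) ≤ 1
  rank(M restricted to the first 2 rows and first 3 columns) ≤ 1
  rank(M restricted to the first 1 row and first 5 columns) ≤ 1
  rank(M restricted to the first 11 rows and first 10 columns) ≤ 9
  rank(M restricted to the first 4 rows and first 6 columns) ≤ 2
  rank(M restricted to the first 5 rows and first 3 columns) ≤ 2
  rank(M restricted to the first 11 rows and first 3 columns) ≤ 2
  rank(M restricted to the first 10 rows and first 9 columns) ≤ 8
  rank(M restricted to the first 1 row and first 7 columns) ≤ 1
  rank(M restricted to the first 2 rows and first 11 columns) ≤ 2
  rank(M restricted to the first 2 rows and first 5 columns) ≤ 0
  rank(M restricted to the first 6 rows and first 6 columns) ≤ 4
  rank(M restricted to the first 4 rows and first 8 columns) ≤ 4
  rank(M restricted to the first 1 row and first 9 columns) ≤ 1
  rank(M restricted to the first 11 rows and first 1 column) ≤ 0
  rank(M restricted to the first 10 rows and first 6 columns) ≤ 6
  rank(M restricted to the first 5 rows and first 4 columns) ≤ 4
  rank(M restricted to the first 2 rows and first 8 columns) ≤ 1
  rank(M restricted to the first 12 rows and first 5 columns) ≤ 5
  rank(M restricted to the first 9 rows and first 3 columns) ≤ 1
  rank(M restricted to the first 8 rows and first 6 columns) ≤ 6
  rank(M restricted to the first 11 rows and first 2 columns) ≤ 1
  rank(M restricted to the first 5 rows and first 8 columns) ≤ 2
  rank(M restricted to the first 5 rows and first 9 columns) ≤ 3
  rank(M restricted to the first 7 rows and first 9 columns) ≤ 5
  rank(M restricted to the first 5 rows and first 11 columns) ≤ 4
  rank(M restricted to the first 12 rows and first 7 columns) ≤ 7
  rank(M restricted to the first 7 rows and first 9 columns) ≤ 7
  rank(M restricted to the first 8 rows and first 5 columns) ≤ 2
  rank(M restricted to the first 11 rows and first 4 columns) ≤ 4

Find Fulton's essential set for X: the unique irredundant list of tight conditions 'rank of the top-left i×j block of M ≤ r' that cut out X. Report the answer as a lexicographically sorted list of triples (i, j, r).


The tightest implied rank at each (i,j), from the 46 conditions:

  R[1]: 0 | 0 | 0 | 0 | 0 | 1 | 1 | 1 | 1 | 1 | 1 | 1
  R[2]: 0 | 0 | 0 | 0 | 0 | 1 | 1 | 1 | 2 | 2 | 2 | 2
  R[3]: 0 | 0 | 0 | 1 | 1 | 2 | 2 | 2 | 3 | 3 | 3 | 3
  R[4]: 0 | 0 | 0 | 1 | 1 | 2 | 2 | 2 | 3 | 3 | 4 | 4
  R[5]: 0 | 0 | 0 | 1 | 1 | 2 | 2 | 2 | 3 | 3 | 4 | 5
  R[6]: 0 | 1 | 1 | 2 | 2 | 3 | 3 | 3 | 4 | 4 | 5 | 6
  R[7]: 0 | 1 | 1 | 2 | 2 | 3 | 4 | 4 | 5 | 5 | 6 | 7
  R[8]: 0 | 1 | 1 | 2 | 2 | 3 | 4 | 4 | 5 | 6 | 7 | 8
  R[9]: 0 | 1 | 1 | 2 | 3 | 4 | 5 | 5 | 6 | 7 | 8 | 9
  R[10]: 0 | 1 | 2 | 3 | 4 | 5 | 6 | 6 | 7 | 8 | 9 | 10
  R[11]: 0 | 1 | 2 | 3 | 4 | 5 | 6 | 7 | 8 | 9 | 10 | 11
  R[12]: 1 | 2 | 3 | 4 | 5 | 6 | 7 | 8 | 9 | 10 | 11 | 12

hence w(1..12) = (6, 9, 4, 11, 12, 2, 7, 10, 5, 3, 8, 1).

Rothe diagram D(w) (41 cells), 10 SE-corners (essential conditions):

[(2, 5, 0), (2, 8, 1), (5, 3, 0), (5, 5, 1), (5, 8, 2), (5, 10, 3), (8, 5, 2), (8, 8, 4), (9, 3, 1), (11, 1, 0)]


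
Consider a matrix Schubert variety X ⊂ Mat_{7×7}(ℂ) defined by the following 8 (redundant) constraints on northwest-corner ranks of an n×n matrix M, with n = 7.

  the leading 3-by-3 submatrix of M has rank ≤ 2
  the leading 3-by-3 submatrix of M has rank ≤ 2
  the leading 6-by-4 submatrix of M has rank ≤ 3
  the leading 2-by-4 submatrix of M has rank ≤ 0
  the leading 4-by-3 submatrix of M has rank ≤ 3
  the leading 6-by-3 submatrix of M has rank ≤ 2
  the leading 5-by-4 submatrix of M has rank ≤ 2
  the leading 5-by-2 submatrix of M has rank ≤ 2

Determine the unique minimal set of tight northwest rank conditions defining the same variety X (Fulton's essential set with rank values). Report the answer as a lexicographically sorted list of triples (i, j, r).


Reconstructing r_w from the 8 given conditions:

  i=1: 0 | 0 | 0 | 0 | 1 | 1 | 1
  i=2: 0 | 0 | 0 | 0 | 1 | 2 | 2
  i=3: 1 | 1 | 1 | 1 | 2 | 3 | 3
  i=4: 1 | 2 | 2 | 2 | 3 | 4 | 4
  i=5: 1 | 2 | 2 | 2 | 3 | 4 | 5
  i=6: 1 | 2 | 2 | 3 | 4 | 5 | 6
  i=7: 1 | 2 | 3 | 4 | 5 | 6 | 7

hence w(1..7) = (5, 6, 1, 2, 7, 4, 3).

Rothe diagram D(w) (11 cells), 3 SE-corners (essential conditions):

[(2, 4, 0), (5, 4, 2), (6, 3, 2)]


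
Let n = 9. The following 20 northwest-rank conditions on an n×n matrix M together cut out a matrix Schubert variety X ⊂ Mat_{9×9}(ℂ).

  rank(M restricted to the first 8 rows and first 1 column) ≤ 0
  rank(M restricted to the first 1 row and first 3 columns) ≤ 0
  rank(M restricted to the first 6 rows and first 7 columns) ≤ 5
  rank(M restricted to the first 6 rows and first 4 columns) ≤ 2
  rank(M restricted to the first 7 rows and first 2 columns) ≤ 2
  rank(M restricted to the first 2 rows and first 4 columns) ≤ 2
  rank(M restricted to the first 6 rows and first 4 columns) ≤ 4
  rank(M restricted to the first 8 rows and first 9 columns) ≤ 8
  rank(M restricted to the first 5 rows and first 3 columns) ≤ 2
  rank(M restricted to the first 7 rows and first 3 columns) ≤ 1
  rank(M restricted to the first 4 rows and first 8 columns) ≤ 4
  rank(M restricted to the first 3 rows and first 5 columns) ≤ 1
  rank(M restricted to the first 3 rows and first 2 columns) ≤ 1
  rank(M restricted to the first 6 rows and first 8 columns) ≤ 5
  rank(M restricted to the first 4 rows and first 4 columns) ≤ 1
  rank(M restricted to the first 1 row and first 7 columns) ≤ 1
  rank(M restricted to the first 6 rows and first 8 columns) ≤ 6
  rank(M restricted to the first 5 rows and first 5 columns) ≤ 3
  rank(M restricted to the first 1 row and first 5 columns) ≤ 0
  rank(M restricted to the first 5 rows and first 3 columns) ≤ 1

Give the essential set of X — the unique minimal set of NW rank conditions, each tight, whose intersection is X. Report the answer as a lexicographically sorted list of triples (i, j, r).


Recovering R(i,j) via the rank-extension bound from the 20 conditions:

  R[1]: 0 | 0 | 0 | 0 | 0 | 1 | 1 | 1 | 1
  R[2]: 0 | 1 | 1 | 1 | 1 | 2 | 2 | 2 | 2
  R[3]: 0 | 1 | 1 | 1 | 1 | 2 | 3 | 3 | 3
  R[4]: 0 | 1 | 1 | 1 | 2 | 3 | 4 | 4 | 4
  R[5]: 0 | 1 | 1 | 2 | 3 | 4 | 5 | 5 | 5
  R[6]: 0 | 1 | 1 | 2 | 3 | 4 | 5 | 5 | 6
  R[7]: 0 | 1 | 1 | 2 | 3 | 4 | 5 | 6 | 7
  R[8]: 0 | 1 | 2 | 3 | 4 | 5 | 6 | 7 | 8
  R[9]: 1 | 2 | 3 | 4 | 5 | 6 | 7 | 8 | 9

the unique w with this rank table is (6, 2, 7, 5, 4, 9, 8, 3, 1).

Rothe diagram D(w) (21 cells), 6 SE-corners (essential conditions):

[(1, 5, 0), (3, 5, 1), (4, 4, 1), (6, 8, 5), (7, 3, 1), (8, 1, 0)]


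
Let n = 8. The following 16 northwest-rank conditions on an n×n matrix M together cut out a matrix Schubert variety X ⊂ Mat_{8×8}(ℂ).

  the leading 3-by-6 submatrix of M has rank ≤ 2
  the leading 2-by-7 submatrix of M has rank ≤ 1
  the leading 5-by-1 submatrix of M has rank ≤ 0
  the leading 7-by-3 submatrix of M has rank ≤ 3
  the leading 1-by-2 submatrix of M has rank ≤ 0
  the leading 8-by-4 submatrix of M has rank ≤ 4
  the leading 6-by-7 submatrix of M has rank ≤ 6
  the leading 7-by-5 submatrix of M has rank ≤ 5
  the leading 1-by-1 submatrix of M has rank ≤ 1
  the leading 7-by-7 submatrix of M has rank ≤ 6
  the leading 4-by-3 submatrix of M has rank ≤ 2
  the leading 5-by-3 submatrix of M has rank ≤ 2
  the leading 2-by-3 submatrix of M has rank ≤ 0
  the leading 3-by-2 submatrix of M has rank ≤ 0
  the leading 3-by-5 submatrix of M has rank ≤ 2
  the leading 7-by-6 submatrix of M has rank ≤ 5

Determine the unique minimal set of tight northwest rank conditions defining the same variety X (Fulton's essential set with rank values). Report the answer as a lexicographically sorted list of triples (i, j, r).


The tightest implied rank at each (i,j), from the 16 conditions:

  0 0 0 1 1 1 1 1
  0 0 0 1 1 1 1 2
  0 0 1 2 2 2 2 3
  0 1 2 3 3 3 3 4
  0 1 2 3 4 4 4 5
  1 2 3 4 5 5 5 6
  1 2 3 4 5 5 6 7
  1 2 3 4 5 6 7 8

reading off 1-entries of Δ²R: w = (4, 8, 3, 2, 5, 1, 7, 6).

Rothe diagram D(w) (14 cells), 5 SE-corners (essential conditions):

[(2, 3, 0), (2, 7, 1), (3, 2, 0), (5, 1, 0), (7, 6, 5)]


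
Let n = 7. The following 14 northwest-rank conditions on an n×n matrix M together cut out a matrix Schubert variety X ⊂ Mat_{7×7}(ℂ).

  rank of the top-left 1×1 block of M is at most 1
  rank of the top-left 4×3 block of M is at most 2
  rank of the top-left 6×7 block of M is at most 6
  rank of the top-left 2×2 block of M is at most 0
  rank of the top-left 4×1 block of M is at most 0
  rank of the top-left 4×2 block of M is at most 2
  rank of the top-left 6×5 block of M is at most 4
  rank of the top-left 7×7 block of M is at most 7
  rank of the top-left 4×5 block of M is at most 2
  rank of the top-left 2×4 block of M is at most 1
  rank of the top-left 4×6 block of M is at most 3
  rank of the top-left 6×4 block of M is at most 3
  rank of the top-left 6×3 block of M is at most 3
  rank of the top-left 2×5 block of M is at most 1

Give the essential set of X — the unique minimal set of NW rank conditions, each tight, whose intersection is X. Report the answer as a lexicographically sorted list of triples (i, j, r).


Recovering R(i,j) via the rank-extension bound from the 14 conditions:

  0  0  1  1  1  1  1
  0  0  1  1  1  2  2
  0  1  2  2  2  3  3
  0  1  2  2  2  3  4
  1  2  3  3  3  4  5
  1  2  3  3  4  5  6
  1  2  3  4  5  6  7

so w = (3, 6, 2, 7, 1, 5, 4).

D(w) has 11 cells with 5 SE-corners; essential set:

[(2, 2, 0), (2, 5, 1), (4, 1, 0), (4, 5, 2), (6, 4, 3)]


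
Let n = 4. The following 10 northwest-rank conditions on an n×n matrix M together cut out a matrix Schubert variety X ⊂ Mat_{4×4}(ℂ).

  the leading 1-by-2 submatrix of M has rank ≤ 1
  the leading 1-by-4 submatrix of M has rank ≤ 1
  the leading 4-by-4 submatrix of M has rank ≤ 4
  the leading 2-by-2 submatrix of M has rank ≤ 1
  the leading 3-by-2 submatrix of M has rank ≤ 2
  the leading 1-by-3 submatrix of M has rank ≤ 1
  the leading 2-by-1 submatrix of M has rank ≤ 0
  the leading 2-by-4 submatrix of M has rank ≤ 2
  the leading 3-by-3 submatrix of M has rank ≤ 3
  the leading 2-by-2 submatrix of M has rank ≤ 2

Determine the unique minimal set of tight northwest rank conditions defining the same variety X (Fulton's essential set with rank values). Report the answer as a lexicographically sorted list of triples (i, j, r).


Computing R[i][j] = min implied NW-rank bound (n=4, 10 conditions):

  row 1: 0  1  1  1
  row 2: 0  1  2  2
  row 3: 1  2  3  3
  row 4: 1  2  3  4

giving w = (2, 3, 1, 4) via Δ²R.

Fulton essential set (1 of the 2 Rothe cells):

[(2, 1, 0)]


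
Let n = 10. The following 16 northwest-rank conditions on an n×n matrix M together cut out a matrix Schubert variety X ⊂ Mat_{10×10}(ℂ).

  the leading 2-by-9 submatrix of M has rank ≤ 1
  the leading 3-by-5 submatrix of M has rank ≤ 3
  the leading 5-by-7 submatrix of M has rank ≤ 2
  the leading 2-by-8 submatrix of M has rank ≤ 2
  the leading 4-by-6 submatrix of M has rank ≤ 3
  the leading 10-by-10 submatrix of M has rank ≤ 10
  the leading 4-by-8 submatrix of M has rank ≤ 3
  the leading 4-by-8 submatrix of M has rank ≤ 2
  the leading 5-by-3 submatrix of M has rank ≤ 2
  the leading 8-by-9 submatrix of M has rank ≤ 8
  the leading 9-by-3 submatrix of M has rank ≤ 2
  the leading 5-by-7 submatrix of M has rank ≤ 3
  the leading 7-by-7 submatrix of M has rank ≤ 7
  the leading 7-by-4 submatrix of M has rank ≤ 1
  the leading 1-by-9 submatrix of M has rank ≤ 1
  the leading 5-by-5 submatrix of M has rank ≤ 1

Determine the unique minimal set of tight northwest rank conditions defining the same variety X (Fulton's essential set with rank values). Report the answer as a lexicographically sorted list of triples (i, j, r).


Computing R[i][j] = min implied NW-rank bound (n=10, 16 conditions):

  row 1: 1 1 1 1 1 1 1 1 1 1
  row 2: 1 1 1 1 1 1 1 1 1 2
  row 3: 1 1 1 1 1 2 2 2 2 3
  row 4: 1 1 1 1 1 2 2 2 3 4
  row 5: 1 1 1 1 1 2 2 3 4 5
  row 6: 1 1 1 1 2 3 3 4 5 6
  row 7: 1 1 1 1 2 3 4 5 6 7
  row 8: 1 2 2 2 3 4 5 6 7 8
  row 9: 1 2 2 3 4 5 6 7 8 9
  row 10: 1 2 3 4 5 6 7 8 9 10

reading off 1-entries of Δ²R: w = (1, 10, 6, 9, 8, 5, 7, 2, 4, 3).

D(w) has 30 cells with 6 SE-corners; essential set:

[(2, 9, 1), (4, 8, 2), (5, 5, 1), (5, 7, 2), (7, 4, 1), (9, 3, 2)]


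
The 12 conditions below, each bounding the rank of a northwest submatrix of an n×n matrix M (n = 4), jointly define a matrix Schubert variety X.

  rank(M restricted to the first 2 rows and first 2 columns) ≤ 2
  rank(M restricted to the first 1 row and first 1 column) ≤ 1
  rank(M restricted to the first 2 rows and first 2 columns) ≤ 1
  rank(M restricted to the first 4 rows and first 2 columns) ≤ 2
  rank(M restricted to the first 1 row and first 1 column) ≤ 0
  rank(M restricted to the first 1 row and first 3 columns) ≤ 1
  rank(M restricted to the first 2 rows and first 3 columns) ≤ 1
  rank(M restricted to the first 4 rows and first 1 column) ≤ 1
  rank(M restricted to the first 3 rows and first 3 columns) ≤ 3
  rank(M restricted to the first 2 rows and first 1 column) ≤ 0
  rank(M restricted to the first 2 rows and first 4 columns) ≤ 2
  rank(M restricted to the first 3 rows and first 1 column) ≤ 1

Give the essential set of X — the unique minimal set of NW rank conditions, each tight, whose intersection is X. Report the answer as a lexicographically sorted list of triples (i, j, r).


Propagating the 12 rank bounds to every northwest block:

  i=1: 0 1 1 1
  i=2: 0 1 1 2
  i=3: 1 2 2 3
  i=4: 1 2 3 4

giving w = (2, 4, 1, 3) via Δ²R.

Fulton essential set (2 of the 3 Rothe cells):

[(2, 1, 0), (2, 3, 1)]


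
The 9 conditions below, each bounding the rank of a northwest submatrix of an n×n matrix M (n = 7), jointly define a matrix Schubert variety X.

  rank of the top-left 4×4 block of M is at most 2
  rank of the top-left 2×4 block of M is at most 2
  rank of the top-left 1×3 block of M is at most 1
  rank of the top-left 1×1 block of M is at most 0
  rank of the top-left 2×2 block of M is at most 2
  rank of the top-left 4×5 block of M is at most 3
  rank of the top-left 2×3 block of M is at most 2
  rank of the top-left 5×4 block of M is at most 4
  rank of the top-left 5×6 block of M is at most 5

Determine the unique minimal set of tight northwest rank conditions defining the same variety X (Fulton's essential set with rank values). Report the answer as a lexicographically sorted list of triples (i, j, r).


Recovering R(i,j) via the rank-extension bound from the 9 conditions:

  0, 1, 1, 1, 1, 1, 1
  1, 2, 2, 2, 2, 2, 2
  1, 2, 2, 2, 3, 3, 3
  1, 2, 2, 2, 3, 4, 4
  1, 2, 3, 3, 4, 5, 5
  1, 2, 3, 4, 5, 6, 6
  1, 2, 3, 4, 5, 6, 7

reading off 1-entries of Δ²R: w = (2, 1, 5, 6, 3, 4, 7).

2 SE-corners of the 5-cell Rothe diagram give Ess(w):

[(1, 1, 0), (4, 4, 2)]


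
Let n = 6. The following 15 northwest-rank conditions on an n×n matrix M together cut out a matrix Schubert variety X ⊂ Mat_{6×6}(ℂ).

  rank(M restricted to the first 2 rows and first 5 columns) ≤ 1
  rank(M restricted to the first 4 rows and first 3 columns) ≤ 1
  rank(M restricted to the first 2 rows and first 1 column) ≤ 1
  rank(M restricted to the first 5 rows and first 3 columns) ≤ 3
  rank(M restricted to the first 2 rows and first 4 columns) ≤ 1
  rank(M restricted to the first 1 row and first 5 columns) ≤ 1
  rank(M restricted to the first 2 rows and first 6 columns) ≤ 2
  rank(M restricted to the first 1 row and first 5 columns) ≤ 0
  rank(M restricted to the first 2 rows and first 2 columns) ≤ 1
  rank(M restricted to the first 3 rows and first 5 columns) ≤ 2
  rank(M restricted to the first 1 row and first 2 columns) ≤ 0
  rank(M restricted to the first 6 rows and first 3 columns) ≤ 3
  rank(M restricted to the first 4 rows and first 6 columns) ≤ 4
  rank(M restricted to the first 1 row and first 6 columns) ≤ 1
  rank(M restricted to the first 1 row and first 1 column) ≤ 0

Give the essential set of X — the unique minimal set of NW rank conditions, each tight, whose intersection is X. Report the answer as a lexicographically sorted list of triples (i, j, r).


Computing R[i][j] = min implied NW-rank bound (n=6, 15 conditions):

  i=1: 0, 0, 0, 0, 0, 1
  i=2: 1, 1, 1, 1, 1, 2
  i=3: 1, 1, 1, 2, 2, 3
  i=4: 1, 1, 1, 2, 3, 4
  i=5: 1, 2, 2, 3, 4, 5
  i=6: 1, 2, 3, 4, 5, 6

giving w = (6, 1, 4, 5, 2, 3) via Δ²R.

2 SE-corners of the 9-cell Rothe diagram give Ess(w):

[(1, 5, 0), (4, 3, 1)]


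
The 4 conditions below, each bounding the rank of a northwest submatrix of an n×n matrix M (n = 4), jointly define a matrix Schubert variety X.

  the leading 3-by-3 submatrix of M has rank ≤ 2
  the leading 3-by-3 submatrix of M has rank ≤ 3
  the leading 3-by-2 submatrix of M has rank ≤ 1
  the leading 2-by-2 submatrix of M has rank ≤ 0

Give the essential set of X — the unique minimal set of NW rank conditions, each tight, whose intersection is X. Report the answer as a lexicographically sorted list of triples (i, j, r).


Reconstructing r_w from the 4 given conditions:

  0, 0, 1, 1
  0, 0, 1, 2
  1, 1, 2, 3
  1, 2, 3, 4

hence w(1..4) = (3, 4, 1, 2).

Rothe diagram D(w) (4 cells), 1 SE-corner (essential condition):

[(2, 2, 0)]


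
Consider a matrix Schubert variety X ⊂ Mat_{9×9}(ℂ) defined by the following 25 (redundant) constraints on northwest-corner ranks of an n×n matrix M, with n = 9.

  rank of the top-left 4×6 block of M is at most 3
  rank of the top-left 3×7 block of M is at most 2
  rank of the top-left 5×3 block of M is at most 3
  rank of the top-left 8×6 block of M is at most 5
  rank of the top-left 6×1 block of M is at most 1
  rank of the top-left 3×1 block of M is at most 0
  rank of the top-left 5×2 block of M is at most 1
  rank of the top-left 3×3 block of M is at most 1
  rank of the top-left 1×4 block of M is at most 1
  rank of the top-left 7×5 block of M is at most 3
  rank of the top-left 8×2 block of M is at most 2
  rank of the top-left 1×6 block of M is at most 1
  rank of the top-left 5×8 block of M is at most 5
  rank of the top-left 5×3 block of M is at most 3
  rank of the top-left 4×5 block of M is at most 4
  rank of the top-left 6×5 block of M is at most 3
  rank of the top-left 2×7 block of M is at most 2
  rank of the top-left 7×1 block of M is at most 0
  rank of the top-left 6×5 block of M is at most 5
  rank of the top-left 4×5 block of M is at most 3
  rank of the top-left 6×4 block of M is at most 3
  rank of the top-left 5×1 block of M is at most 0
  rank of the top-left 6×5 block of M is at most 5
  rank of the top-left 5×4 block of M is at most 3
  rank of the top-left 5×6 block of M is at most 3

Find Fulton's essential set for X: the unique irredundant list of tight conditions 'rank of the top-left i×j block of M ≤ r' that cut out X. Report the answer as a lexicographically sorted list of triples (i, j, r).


Propagating the 25 rank bounds to every northwest block:

  row 1: 0  1  1  1  1  1  1  1  1
  row 2: 0  1  1  2  2  2  2  2  2
  row 3: 0  1  1  2  2  2  2  3  3
  row 4: 0  1  2  3  3  3  3  4  4
  row 5: 0  1  2  3  3  3  4  5  5
  row 6: 0  1  2  3  3  4  5  6  6
  row 7: 0  1  2  3  3  4  5  6  7
  row 8: 1  2  3  4  4  5  6  7  8
  row 9: 1  2  3  4  5  6  7  8  9

hence w(1..9) = (2, 4, 8, 3, 7, 6, 9, 1, 5).

D(w) has 16 cells with 5 SE-corners; essential set:

[(3, 3, 1), (3, 7, 2), (5, 6, 3), (7, 1, 0), (7, 5, 3)]
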